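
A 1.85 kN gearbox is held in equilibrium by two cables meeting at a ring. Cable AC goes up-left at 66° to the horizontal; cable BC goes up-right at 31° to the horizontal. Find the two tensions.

ΣF_x = 0: −T_AC·cos66° + T_BC·cos31° = 0 → T_BC = 0.474513·T_AC.
ΣF_y = 0: T_AC·sin66° + T_BC·sin31° = 1.85.
Substitute: T_AC·(0.913545 + 0.474513·0.515038) = 1.85 → T_AC = 1.59767 ≈ 1.598 kN.
Then T_BC = 0.474513 × 1.59767 = 0.7581 kN.

T_AC = 1.598 kN, T_BC = 0.7581 kN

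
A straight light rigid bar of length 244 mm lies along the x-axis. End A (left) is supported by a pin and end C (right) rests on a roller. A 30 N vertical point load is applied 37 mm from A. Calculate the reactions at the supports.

A_x = 0, A_y = 25.45 N, C_y = 4.549 N

Moments about A: C_y·244 − 30·37 = 0 → C_y = 1110/244 = 4.54918 ≈ 4.549 N.
ΣF_y = 0: A_y + 4.54918 − 30 = 0 → A_y = 25.45 N.
ΣF_x = 0: no horizontal applied forces, so A_x = 0.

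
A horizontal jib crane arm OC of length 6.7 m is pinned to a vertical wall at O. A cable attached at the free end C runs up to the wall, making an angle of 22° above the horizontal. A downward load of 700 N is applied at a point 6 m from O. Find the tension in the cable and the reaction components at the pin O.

T = 1673 N, O_x = 1552 N, O_y = 73.13 N

ΣM about O: T·sin22°·6.7 − 700·6 = 0 → T = 4200/(6.7·0.374607) = 1673.4 ≈ 1673 N.
ΣF_x = 0: O_x − T·cos22° = 0 → O_x = 1673.4 × 0.927184 = 1552 N.
ΣF_y = 0: O_y + T·sin22° − 700 = 0 → O_y = 700 − 1673.4 × 0.374607 = 73.13 N.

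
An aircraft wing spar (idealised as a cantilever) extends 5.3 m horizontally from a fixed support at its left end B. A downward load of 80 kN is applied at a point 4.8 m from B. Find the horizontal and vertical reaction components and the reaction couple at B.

ΣF_x = 0: B_x = 0.
ΣF_y = 0: B_y − 80 = 0 → B_y = 80.00 kN.
ΣM about B: M_B − 80·4.8 = 0 → M_B = 384.0 kN·m.

B_x = 0, B_y = 80.00 kN, M_B = 384.0 kN·m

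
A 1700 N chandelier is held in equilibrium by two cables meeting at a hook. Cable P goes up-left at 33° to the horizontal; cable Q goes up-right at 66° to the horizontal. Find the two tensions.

T_P = 700.1 N, T_Q = 1444 N

ΣF_x = 0: −T_P·cos33° + T_Q·cos66° = 0 → T_Q = 2.06195·T_P.
ΣF_y = 0: T_P·sin33° + T_Q·sin66° = 1700.
Substitute: T_P·(0.544639 + 2.06195·0.913545) = 1700 → T_P = 700.072 ≈ 700.1 N.
Then T_Q = 2.06195 × 700.072 = 1444 N.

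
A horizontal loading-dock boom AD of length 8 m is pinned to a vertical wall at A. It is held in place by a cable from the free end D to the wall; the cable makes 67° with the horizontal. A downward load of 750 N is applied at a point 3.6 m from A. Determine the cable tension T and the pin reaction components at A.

T = 366.6 N, A_x = 143.3 N, A_y = 412.5 N

ΣM about A: T·sin67°·8 − 750·3.6 = 0 → T = 2700/(8·0.920505) = 366.647 ≈ 366.6 N.
ΣF_x = 0: A_x − T·cos67° = 0 → A_x = 366.647 × 0.390731 = 143.3 N.
ΣF_y = 0: A_y + T·sin67° − 750 = 0 → A_y = 750 − 366.647 × 0.920505 = 412.5 N.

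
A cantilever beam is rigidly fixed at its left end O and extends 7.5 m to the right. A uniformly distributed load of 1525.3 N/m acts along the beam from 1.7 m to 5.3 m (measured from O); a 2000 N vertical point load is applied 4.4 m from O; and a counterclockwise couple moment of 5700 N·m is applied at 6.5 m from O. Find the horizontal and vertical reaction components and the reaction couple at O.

Resultant of the distributed load: 1525.3 × 3.6 = 5491.08 N at 3.5 m from O.
ΣF_x = 0: O_x = 0.
ΣF_y = 0: O_y − 1525.3·3.6 − 2000 = 0 → O_y = 7491 N.
ΣM about O: M_O − (1525.3·3.6)·3.5 − 2000·4.4 + 5700 = 0 → M_O = 22320 N·m.

O_x = 0, O_y = 7491 N, M_O = 22320 N·m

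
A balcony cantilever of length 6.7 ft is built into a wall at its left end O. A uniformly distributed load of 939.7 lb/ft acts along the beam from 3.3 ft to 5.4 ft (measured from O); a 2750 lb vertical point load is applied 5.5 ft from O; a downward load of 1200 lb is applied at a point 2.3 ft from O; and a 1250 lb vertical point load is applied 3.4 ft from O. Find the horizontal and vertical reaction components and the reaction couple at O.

O_x = 0, O_y = 7173 lb, M_O = 30720 lb·ft

Resultant of the distributed load: 939.7 × 2.1 = 1973.37 lb at 4.35 ft from O.
ΣF_x = 0: O_x = 0.
ΣF_y = 0: O_y − 939.7·2.1 − 2750 − 1200 − 1250 = 0 → O_y = 7173 lb.
ΣM about O: M_O − (939.7·2.1)·4.35 − 2750·5.5 − 1200·2.3 − 1250·3.4 = 0 → M_O = 30720 lb·ft.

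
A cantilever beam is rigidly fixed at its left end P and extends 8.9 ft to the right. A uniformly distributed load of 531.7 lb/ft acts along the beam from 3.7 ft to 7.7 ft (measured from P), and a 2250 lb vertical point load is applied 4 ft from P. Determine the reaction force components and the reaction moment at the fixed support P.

Resultant of the distributed load: 531.7 × 4 = 2126.8 lb at 5.7 ft from P.
ΣF_x = 0: P_x = 0.
ΣF_y = 0: P_y − 531.7·4 − 2250 = 0 → P_y = 4377 lb.
ΣM about P: M_P − (531.7·4)·5.7 − 2250·4 = 0 → M_P = 21120 lb·ft.

P_x = 0, P_y = 4377 lb, M_P = 21120 lb·ft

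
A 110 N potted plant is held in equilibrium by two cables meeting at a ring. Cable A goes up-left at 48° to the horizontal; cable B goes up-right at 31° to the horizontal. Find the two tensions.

T_A = 96.05 N, T_B = 74.98 N

ΣF_x = 0: −T_A·cos48° + T_B·cos31° = 0 → T_B = 0.78063·T_A.
ΣF_y = 0: T_A·sin48° + T_B·sin31° = 110.
Substitute: T_A·(0.743145 + 0.78063·0.515038) = 110 → T_A = 96.0532 ≈ 96.05 N.
Then T_B = 0.78063 × 96.0532 = 74.98 N.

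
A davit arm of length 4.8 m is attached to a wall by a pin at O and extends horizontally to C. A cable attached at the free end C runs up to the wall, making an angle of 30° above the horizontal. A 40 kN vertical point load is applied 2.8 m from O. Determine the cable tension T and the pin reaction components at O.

ΣM about O: T·sin30°·4.8 − 40·2.8 = 0 → T = 112/(4.8·0.5) = 46.6667 ≈ 46.67 kN.
ΣF_x = 0: O_x − T·cos30° = 0 → O_x = 46.6667 × 0.866025 = 40.41 kN.
ΣF_y = 0: O_y + T·sin30° − 40 = 0 → O_y = 40 − 46.6667 × 0.5 = 16.67 kN.

T = 46.67 kN, O_x = 40.41 kN, O_y = 16.67 kN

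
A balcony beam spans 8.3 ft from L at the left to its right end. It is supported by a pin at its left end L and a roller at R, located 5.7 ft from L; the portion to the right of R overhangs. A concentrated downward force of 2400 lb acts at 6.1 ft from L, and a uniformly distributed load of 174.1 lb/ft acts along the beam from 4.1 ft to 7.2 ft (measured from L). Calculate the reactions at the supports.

Resultant of the distributed load: 174.1 × 3.1 = 539.71 lb at 5.65 ft from L.
ΣM about L: R_y·5.7 − 2400·6.1 − (174.1·3.1)·5.65 = 0 → R_y = 17689.3615/5.7 = 3103.4 ≈ 3103 lb.
ΣF_y = 0: L_y + 3103.4 − 2400 − 174.1·3.1 = 0 → L_y = -163.7 lb.
ΣF_x = 0: no horizontal applied forces, so L_x = 0.

L_x = 0, L_y = -163.7 lb, R_y = 3103 lb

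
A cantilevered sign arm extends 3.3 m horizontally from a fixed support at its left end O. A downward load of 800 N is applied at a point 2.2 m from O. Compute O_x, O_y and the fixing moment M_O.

ΣF_x = 0: O_x = 0.
ΣF_y = 0: O_y − 800 = 0 → O_y = 800.0 N.
ΣM about O: M_O − 800·2.2 = 0 → M_O = 1760 N·m.

O_x = 0, O_y = 800.0 N, M_O = 1760 N·m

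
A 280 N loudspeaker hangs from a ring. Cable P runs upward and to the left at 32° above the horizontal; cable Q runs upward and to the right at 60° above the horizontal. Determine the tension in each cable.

T_P = 140.1 N, T_Q = 237.6 N

ΣF_x = 0: −T_P·cos32° + T_Q·cos60° = 0 → T_Q = 1.6961·T_P.
ΣF_y = 0: T_P·sin32° + T_Q·sin60° = 280.
Substitute: T_P·(0.529919 + 1.6961·0.866025) = 280 → T_P = 140.085 ≈ 140.1 N.
Then T_Q = 1.6961 × 140.085 = 237.6 N.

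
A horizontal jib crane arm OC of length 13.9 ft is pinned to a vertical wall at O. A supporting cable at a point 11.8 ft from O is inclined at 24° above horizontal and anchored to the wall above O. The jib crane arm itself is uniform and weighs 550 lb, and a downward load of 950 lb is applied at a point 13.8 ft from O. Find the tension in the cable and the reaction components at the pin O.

ΣM about O: T·sin24°·11.8 − 550·6.95 − 950·13.8 = 0 → T = 16932.5/(11.8·0.406737) = 3527.97 ≈ 3528 lb.
ΣF_x = 0: O_x − T·cos24° = 0 → O_x = 3527.97 × 0.913545 = 3223 lb.
ΣF_y = 0: O_y + T·sin24° − 550 − 950 = 0 → O_y = 1500 − 3527.97 × 0.406737 = 65.04 lb.

T = 3528 lb, O_x = 3223 lb, O_y = 65.04 lb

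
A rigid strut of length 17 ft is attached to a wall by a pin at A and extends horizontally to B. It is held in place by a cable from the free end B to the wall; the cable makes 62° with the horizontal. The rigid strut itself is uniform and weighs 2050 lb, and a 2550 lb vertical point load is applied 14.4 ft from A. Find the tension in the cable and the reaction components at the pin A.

ΣM about A: T·sin62°·17 − 2050·8.5 − 2550·14.4 = 0 → T = 54145/(17·0.882948) = 3607.23 ≈ 3607 lb.
ΣF_x = 0: A_x − T·cos62° = 0 → A_x = 3607.23 × 0.469472 = 1693 lb.
ΣF_y = 0: A_y + T·sin62° − 2050 − 2550 = 0 → A_y = 4600 − 3607.23 × 0.882948 = 1415 lb.

T = 3607 lb, A_x = 1693 lb, A_y = 1415 lb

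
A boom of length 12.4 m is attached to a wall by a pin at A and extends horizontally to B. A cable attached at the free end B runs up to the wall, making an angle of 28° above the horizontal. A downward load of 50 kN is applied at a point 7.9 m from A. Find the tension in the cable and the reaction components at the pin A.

ΣM about A: T·sin28°·12.4 − 50·7.9 = 0 → T = 395/(12.4·0.469472) = 67.8525 ≈ 67.85 kN.
ΣF_x = 0: A_x − T·cos28° = 0 → A_x = 67.8525 × 0.882948 = 59.91 kN.
ΣF_y = 0: A_y + T·sin28° − 50 = 0 → A_y = 50 − 67.8525 × 0.469472 = 18.15 kN.

T = 67.85 kN, A_x = 59.91 kN, A_y = 18.15 kN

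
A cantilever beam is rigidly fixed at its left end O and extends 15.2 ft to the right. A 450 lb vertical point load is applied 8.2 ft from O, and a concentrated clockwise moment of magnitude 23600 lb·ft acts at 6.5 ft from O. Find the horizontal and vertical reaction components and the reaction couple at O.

O_x = 0, O_y = 450.0 lb, M_O = 27290 lb·ft

ΣF_x = 0: O_x = 0.
ΣF_y = 0: O_y − 450 = 0 → O_y = 450.0 lb.
ΣM about O: M_O − 450·8.2 − 23600 = 0 → M_O = 27290 lb·ft.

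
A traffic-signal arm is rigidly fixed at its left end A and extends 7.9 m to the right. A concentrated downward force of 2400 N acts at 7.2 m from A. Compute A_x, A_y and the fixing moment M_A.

ΣF_x = 0: A_x = 0.
ΣF_y = 0: A_y − 2400 = 0 → A_y = 2400 N.
ΣM about A: M_A − 2400·7.2 = 0 → M_A = 17280 N·m.

A_x = 0, A_y = 2400 N, M_A = 17280 N·m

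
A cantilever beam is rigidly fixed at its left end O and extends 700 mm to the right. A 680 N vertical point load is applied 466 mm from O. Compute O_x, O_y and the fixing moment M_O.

ΣF_x = 0: O_x = 0.
ΣF_y = 0: O_y − 680 = 0 → O_y = 680.0 N.
ΣM about O: M_O − 680·466 = 0 → M_O = 316900 N·mm.

O_x = 0, O_y = 680.0 N, M_O = 316900 N·mm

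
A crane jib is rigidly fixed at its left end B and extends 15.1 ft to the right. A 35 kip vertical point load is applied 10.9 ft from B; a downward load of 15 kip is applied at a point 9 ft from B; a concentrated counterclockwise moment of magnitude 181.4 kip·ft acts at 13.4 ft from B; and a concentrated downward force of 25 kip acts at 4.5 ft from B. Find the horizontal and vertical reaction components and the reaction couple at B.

B_x = 0, B_y = 75.00 kip, M_B = 447.6 kip·ft

ΣF_x = 0: B_x = 0.
ΣF_y = 0: B_y − 35 − 15 − 25 = 0 → B_y = 75.00 kip.
ΣM about B: M_B − 35·10.9 − 15·9 + 181.4 − 25·4.5 = 0 → M_B = 447.6 kip·ft.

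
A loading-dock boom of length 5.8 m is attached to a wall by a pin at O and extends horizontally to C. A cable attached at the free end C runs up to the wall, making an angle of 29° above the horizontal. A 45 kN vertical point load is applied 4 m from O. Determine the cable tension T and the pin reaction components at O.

ΣM about O: T·sin29°·5.8 − 45·4 = 0 → T = 180/(5.8·0.48481) = 64.0137 ≈ 64.01 kN.
ΣF_x = 0: O_x − T·cos29° = 0 → O_x = 64.0137 × 0.87462 = 55.99 kN.
ΣF_y = 0: O_y + T·sin29° − 45 = 0 → O_y = 45 − 64.0137 × 0.48481 = 13.97 kN.

T = 64.01 kN, O_x = 55.99 kN, O_y = 13.97 kN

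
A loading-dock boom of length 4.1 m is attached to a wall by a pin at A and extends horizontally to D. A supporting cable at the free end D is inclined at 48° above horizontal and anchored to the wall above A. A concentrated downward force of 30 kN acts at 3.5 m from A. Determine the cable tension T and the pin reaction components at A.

T = 34.46 kN, A_x = 23.06 kN, A_y = 4.390 kN

ΣM about A: T·sin48°·4.1 − 30·3.5 = 0 → T = 105/(4.1·0.743145) = 34.4613 ≈ 34.46 kN.
ΣF_x = 0: A_x − T·cos48° = 0 → A_x = 34.4613 × 0.669131 = 23.06 kN.
ΣF_y = 0: A_y + T·sin48° − 30 = 0 → A_y = 30 − 34.4613 × 0.743145 = 4.390 kN.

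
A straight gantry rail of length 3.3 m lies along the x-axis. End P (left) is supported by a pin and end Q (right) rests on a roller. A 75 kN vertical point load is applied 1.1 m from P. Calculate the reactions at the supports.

P_x = 0, P_y = 50.00 kN, Q_y = 25.00 kN

ΣM about P: Q_y·3.3 − 75·1.1 = 0 → Q_y = 82.5/3.3 = 25.00 kN.
ΣF_y = 0: P_y + 25 − 75 = 0 → P_y = 50.00 kN.
ΣF_x = 0: no horizontal applied forces, so P_x = 0.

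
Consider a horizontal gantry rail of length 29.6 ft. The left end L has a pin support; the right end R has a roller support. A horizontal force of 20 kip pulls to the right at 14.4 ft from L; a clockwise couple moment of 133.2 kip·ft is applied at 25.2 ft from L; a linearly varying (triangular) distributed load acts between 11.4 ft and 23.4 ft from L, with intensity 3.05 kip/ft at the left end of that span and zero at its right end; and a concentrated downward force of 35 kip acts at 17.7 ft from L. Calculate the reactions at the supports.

Resultant of the triangular load: ½ × 3.05 × 12 = 18.3 kip, acting at 15.4 ft from L (one-third of the span from the peak).
ΣM about L: R_y·29.6 − 133.2 − (½·3.05·12)·15.4 − 35·17.7 = 0 → R_y = 1034.52/29.6 = 34.95 kip.
ΣF_y = 0: L_y + 34.95 − ½·3.05·12 − 35 = 0 → L_y = 18.35 kip.
ΣF_x = 0: L_x + 20 = 0 → L_x = -20.00 kip.

L_x = -20.00 kip, L_y = 18.35 kip, R_y = 34.95 kip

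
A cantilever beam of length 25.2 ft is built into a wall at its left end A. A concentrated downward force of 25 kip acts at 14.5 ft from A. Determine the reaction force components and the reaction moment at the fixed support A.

ΣF_x = 0: A_x = 0.
ΣF_y = 0: A_y − 25 = 0 → A_y = 25.00 kip.
ΣM about A: M_A − 25·14.5 = 0 → M_A = 362.5 kip·ft.

A_x = 0, A_y = 25.00 kip, M_A = 362.5 kip·ft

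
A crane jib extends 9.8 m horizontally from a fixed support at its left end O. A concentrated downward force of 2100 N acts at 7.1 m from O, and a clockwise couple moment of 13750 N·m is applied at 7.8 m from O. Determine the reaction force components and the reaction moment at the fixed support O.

O_x = 0, O_y = 2100 N, M_O = 28660 N·m

ΣF_x = 0: O_x = 0.
ΣF_y = 0: O_y − 2100 = 0 → O_y = 2100 N.
ΣM about O: M_O − 2100·7.1 − 13750 = 0 → M_O = 28660 N·m.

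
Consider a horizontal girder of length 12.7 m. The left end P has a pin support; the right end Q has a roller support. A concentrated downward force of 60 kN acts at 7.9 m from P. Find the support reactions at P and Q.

P_x = 0, P_y = 22.68 kN, Q_y = 37.32 kN

Taking moments about P: Q_y·12.7 − 60·7.9 = 0 → Q_y = 474/12.7 = 37.3228 ≈ 37.32 kN.
ΣF_y = 0: P_y + 37.3228 − 60 = 0 → P_y = 22.68 kN.
ΣF_x = 0: no horizontal applied forces, so P_x = 0.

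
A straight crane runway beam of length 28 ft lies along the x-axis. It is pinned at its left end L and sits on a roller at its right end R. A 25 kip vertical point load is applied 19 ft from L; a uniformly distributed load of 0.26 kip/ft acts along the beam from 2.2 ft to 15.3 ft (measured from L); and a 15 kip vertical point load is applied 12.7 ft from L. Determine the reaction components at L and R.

L_x = 0, L_y = 18.57 kip, R_y = 24.83 kip

Resultant of the distributed load: 0.26 × 13.1 = 3.406 kip at 8.75 ft from L.
ΣM about L: R_y·28 − 25·19 − (0.26·13.1)·8.75 − 15·12.7 = 0 → R_y = 695.3025/28 = 24.8322 ≈ 24.83 kip.
ΣF_y = 0: L_y + 24.8322 − 25 − 0.26·13.1 − 15 = 0 → L_y = 18.57 kip.
ΣF_x = 0: no horizontal applied forces, so L_x = 0.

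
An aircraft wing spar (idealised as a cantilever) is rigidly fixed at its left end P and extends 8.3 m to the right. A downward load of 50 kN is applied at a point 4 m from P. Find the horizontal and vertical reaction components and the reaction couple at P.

ΣF_x = 0: P_x = 0.
ΣF_y = 0: P_y − 50 = 0 → P_y = 50.00 kN.
ΣM about P: M_P − 50·4 = 0 → M_P = 200.0 kN·m.

P_x = 0, P_y = 50.00 kN, M_P = 200.0 kN·m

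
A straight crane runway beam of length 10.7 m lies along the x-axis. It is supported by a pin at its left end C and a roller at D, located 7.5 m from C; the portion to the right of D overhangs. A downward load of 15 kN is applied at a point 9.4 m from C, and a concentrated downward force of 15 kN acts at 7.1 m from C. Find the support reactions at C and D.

Taking moments about C: D_y·7.5 − 15·9.4 − 15·7.1 = 0 → D_y = 247.5/7.5 = 33.00 kN.
ΣF_y = 0: C_y + 33 − 15 − 15 = 0 → C_y = -3.000 kN.
ΣF_x = 0: no horizontal applied forces, so C_x = 0.

C_x = 0, C_y = -3.000 kN, D_y = 33.00 kN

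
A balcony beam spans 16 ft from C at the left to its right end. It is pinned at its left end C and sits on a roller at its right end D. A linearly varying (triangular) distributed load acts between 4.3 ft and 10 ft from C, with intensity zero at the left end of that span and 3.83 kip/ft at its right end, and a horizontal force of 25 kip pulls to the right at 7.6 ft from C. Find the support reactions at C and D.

Resultant of the triangular load: ½ × 3.83 × 5.7 = 10.9155 kip, acting at 8.1 ft from C (one-third of the span from the peak).
Taking moments about C: D_y·16 − (½·3.83·5.7)·8.1 = 0 → D_y = 88.41555/16 = 5.52597 ≈ 5.526 kip.
ΣF_y = 0: C_y + 5.52597 − ½·3.83·5.7 = 0 → C_y = 5.390 kip.
ΣF_x = 0: C_x + 25 = 0 → C_x = -25.00 kip.

C_x = -25.00 kip, C_y = 5.390 kip, D_y = 5.526 kip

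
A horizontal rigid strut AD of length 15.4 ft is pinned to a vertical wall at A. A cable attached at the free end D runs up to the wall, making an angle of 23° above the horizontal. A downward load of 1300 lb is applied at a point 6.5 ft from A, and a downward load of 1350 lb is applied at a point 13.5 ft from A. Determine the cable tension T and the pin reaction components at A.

ΣM about A: T·sin23°·15.4 − 1300·6.5 − 1350·13.5 = 0 → T = 26675/(15.4·0.390731) = 4433.08 ≈ 4433 lb.
ΣF_x = 0: A_x − T·cos23° = 0 → A_x = 4433.08 × 0.920505 = 4081 lb.
ΣF_y = 0: A_y + T·sin23° − 1300 − 1350 = 0 → A_y = 2650 − 4433.08 × 0.390731 = 917.9 lb.

T = 4433 lb, A_x = 4081 lb, A_y = 917.9 lb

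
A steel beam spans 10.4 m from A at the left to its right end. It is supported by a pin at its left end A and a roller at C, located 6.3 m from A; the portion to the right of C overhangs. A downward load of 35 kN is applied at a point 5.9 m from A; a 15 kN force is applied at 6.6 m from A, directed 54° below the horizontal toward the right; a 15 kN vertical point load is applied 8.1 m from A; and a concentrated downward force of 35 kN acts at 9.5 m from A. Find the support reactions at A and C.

Taking moments about A: C_y·6.3 − 35·5.9 − 15·sin54°·6.6 − 15·8.1 − 35·9.5 = 0 → C_y = 740.593/6.3 = 117.554 ≈ 117.6 kN.
ΣF_y = 0: A_y + 117.554 − 35 − 15·sin54° − 15 − 35 = 0 → A_y = -20.42 kN.
ΣF_x = 0: A_x + 15·cos54° = 0 → A_x = -8.817 kN.

A_x = -8.817 kN, A_y = -20.42 kN, C_y = 117.6 kN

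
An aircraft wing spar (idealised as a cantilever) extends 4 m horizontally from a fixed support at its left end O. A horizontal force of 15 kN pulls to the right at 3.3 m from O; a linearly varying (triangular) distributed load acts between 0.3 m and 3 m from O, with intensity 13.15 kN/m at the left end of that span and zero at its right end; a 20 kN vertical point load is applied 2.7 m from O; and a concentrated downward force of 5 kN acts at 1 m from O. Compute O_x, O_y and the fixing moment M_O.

Resultant of the triangular load: ½ × 13.15 × 2.7 = 17.7525 kN, acting at 1.2 m from O (one-third of the span from the peak).
ΣF_x = 0: O_x + 15 = 0 → O_x = -15.00 kN.
ΣF_y = 0: O_y − ½·13.15·2.7 − 20 − 5 = 0 → O_y = 42.75 kN.
ΣM about O: M_O − (½·13.15·2.7)·1.2 − 20·2.7 − 5·1 = 0 → M_O = 80.30 kN·m.

O_x = -15.00 kN, O_y = 42.75 kN, M_O = 80.30 kN·m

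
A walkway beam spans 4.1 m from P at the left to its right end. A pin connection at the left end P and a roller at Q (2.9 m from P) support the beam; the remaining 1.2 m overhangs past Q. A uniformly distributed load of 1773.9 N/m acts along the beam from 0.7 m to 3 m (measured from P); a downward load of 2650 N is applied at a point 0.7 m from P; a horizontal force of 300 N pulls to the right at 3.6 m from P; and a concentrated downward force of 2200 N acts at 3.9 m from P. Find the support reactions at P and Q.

Resultant of the distributed load: 1773.9 × 2.3 = 4079.97 N at 1.85 m from P.
Moments about P: Q_y·2.9 − (1773.9·2.3)·1.85 − 2650·0.7 − 2200·3.9 = 0 → Q_y = 17982.9445/2.9 = 6201.02 ≈ 6201 N.
ΣF_y = 0: P_y + 6201.02 − 1773.9·2.3 − 2650 − 2200 = 0 → P_y = 2729 N.
ΣF_x = 0: P_x + 300 = 0 → P_x = -300.0 N.

P_x = -300.0 N, P_y = 2729 N, Q_y = 6201 N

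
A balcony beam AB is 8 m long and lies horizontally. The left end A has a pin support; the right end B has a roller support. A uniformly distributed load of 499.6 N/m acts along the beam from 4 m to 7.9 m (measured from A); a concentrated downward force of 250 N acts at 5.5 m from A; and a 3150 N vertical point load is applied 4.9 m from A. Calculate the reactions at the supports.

Resultant of the distributed load: 499.6 × 3.9 = 1948.44 N at 5.95 m from A.
Moments about A: B_y·8 − (499.6·3.9)·5.95 − 250·5.5 − 3150·4.9 = 0 → B_y = 28403.218/8 = 3550.4 ≈ 3550 N.
ΣF_y = 0: A_y + 3550.4 − 499.6·3.9 − 250 − 3150 = 0 → A_y = 1798 N.
ΣF_x = 0: no horizontal applied forces, so A_x = 0.

A_x = 0, A_y = 1798 N, B_y = 3550 N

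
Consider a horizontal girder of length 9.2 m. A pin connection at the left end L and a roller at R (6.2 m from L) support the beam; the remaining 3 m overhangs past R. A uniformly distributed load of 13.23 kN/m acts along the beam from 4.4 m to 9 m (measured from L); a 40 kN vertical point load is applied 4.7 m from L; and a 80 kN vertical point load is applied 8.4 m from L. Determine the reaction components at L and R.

L_x = 0, L_y = -23.62 kN, R_y = 204.5 kN

Resultant of the distributed load: 13.23 × 4.6 = 60.858 kN at 6.7 m from L.
Moments about L: R_y·6.2 − (13.23·4.6)·6.7 − 40·4.7 − 80·8.4 = 0 → R_y = 1267.7486/6.2 = 204.476 ≈ 204.5 kN.
ΣF_y = 0: L_y + 204.476 − 13.23·4.6 − 40 − 80 = 0 → L_y = -23.62 kN.
ΣF_x = 0: no horizontal applied forces, so L_x = 0.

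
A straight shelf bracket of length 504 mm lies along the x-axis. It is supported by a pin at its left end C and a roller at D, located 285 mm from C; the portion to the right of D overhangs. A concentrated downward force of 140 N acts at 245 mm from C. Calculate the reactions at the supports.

C_x = 0, C_y = 19.65 N, D_y = 120.4 N

Taking moments about C: D_y·285 − 140·245 = 0 → D_y = 34300/285 = 120.351 ≈ 120.4 N.
ΣF_y = 0: C_y + 120.351 − 140 = 0 → C_y = 19.65 N.
ΣF_x = 0: no horizontal applied forces, so C_x = 0.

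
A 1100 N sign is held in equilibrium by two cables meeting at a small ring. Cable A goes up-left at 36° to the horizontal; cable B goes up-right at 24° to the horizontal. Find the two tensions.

ΣF_x = 0: −T_A·cos36° + T_B·cos24° = 0 → T_B = 0.885579·T_A.
ΣF_y = 0: T_A·sin36° + T_B·sin24° = 1100.
Substitute: T_A·(0.587785 + 0.885579·0.406737) = 1100 → T_A = 1160.36 ≈ 1160 N.
Then T_B = 0.885579 × 1160.36 = 1028 N.

T_A = 1160 N, T_B = 1028 N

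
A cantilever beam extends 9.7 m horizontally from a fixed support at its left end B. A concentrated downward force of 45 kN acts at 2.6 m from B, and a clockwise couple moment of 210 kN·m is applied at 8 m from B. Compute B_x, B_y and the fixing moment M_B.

ΣF_x = 0: B_x = 0.
ΣF_y = 0: B_y − 45 = 0 → B_y = 45.00 kN.
ΣM about B: M_B − 45·2.6 − 210 = 0 → M_B = 327.0 kN·m.

B_x = 0, B_y = 45.00 kN, M_B = 327.0 kN·m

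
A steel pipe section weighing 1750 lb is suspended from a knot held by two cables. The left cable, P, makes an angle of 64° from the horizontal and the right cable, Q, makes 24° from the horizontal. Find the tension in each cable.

T_P = 1600 lb, T_Q = 767.6 lb

ΣF_x = 0: −T_P·cos64° + T_Q·cos24° = 0 → T_Q = 0.479857·T_P.
ΣF_y = 0: T_P·sin64° + T_Q·sin24° = 1750.
Substitute: T_P·(0.898794 + 0.479857·0.406737) = 1750 → T_P = 1599.68 ≈ 1600 lb.
Then T_Q = 0.479857 × 1599.68 = 767.6 lb.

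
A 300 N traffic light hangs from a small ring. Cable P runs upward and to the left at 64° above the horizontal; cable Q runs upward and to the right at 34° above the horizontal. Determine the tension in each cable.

T_P = 251.2 N, T_Q = 132.8 N

ΣF_x = 0: −T_P·cos64° + T_Q·cos34° = 0 → T_Q = 0.528771·T_P.
ΣF_y = 0: T_P·sin64° + T_Q·sin34° = 300.
Substitute: T_P·(0.898794 + 0.528771·0.559193) = 300 → T_P = 251.156 ≈ 251.2 N.
Then T_Q = 0.528771 × 251.156 = 132.8 N.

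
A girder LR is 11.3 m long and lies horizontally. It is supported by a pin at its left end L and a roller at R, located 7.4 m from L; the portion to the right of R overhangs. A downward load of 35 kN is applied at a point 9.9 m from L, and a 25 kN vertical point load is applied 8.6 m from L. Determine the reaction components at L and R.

L_x = 0, L_y = -15.88 kN, R_y = 75.88 kN

Moments about L: R_y·7.4 − 35·9.9 − 25·8.6 = 0 → R_y = 561.5/7.4 = 75.8784 ≈ 75.88 kN.
ΣF_y = 0: L_y + 75.8784 − 35 − 25 = 0 → L_y = -15.88 kN.
ΣF_x = 0: no horizontal applied forces, so L_x = 0.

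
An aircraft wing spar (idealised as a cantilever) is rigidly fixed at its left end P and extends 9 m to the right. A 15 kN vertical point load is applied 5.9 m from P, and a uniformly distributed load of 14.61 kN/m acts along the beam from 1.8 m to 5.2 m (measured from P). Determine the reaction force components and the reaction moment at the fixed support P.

Resultant of the distributed load: 14.61 × 3.4 = 49.674 kN at 3.5 m from P.
ΣF_x = 0: P_x = 0.
ΣF_y = 0: P_y − 15 − 14.61·3.4 = 0 → P_y = 64.67 kN.
ΣM about P: M_P − 15·5.9 − (14.61·3.4)·3.5 = 0 → M_P = 262.4 kN·m.

P_x = 0, P_y = 64.67 kN, M_P = 262.4 kN·m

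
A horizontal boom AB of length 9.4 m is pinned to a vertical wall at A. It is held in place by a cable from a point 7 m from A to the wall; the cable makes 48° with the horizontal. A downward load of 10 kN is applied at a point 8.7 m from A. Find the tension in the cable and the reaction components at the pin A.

ΣM about A: T·sin48°·7 − 10·8.7 = 0 → T = 87/(7·0.743145) = 16.7243 ≈ 16.72 kN.
ΣF_x = 0: A_x − T·cos48° = 0 → A_x = 16.7243 × 0.669131 = 11.19 kN.
ΣF_y = 0: A_y + T·sin48° − 10 = 0 → A_y = 10 − 16.7243 × 0.743145 = -2.429 kN.

T = 16.72 kN, A_x = 11.19 kN, A_y = -2.429 kN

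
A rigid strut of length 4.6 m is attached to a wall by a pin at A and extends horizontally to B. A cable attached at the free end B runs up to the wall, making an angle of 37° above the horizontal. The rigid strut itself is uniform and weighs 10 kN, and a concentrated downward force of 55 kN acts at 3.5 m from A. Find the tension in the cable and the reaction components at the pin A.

T = 77.84 kN, A_x = 62.17 kN, A_y = 18.15 kN

ΣM about A: T·sin37°·4.6 − 10·2.3 − 55·3.5 = 0 → T = 215.5/(4.6·0.601815) = 77.8442 ≈ 77.84 kN.
ΣF_x = 0: A_x − T·cos37° = 0 → A_x = 77.8442 × 0.798636 = 62.17 kN.
ΣF_y = 0: A_y + T·sin37° − 10 − 55 = 0 → A_y = 65 − 77.8442 × 0.601815 = 18.15 kN.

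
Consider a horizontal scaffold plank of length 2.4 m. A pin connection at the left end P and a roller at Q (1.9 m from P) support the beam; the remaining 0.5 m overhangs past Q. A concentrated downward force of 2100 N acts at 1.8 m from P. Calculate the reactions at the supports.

P_x = 0, P_y = 110.5 N, Q_y = 1989 N

Moments about P: Q_y·1.9 − 2100·1.8 = 0 → Q_y = 3780/1.9 = 1989.47 ≈ 1989 N.
ΣF_y = 0: P_y + 1989.47 − 2100 = 0 → P_y = 110.5 N.
ΣF_x = 0: no horizontal applied forces, so P_x = 0.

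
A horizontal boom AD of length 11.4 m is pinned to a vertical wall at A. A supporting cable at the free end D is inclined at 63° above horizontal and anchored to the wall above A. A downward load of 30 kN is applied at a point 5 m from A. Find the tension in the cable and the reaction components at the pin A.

T = 14.77 kN, A_x = 6.704 kN, A_y = 16.84 kN

ΣM about A: T·sin63°·11.4 − 30·5 = 0 → T = 150/(11.4·0.891007) = 14.7674 ≈ 14.77 kN.
ΣF_x = 0: A_x − T·cos63° = 0 → A_x = 14.7674 × 0.45399 = 6.704 kN.
ΣF_y = 0: A_y + T·sin63° − 30 = 0 → A_y = 30 − 14.7674 × 0.891007 = 16.84 kN.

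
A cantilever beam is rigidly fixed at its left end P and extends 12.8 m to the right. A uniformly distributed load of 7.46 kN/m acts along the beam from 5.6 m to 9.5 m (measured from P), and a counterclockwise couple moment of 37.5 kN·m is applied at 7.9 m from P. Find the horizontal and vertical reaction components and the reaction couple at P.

P_x = 0, P_y = 29.09 kN, M_P = 182.2 kN·m

Resultant of the distributed load: 7.46 × 3.9 = 29.094 kN at 7.55 m from P.
ΣF_x = 0: P_x = 0.
ΣF_y = 0: P_y − 7.46·3.9 = 0 → P_y = 29.09 kN.
ΣM about P: M_P − (7.46·3.9)·7.55 + 37.5 = 0 → M_P = 182.2 kN·m.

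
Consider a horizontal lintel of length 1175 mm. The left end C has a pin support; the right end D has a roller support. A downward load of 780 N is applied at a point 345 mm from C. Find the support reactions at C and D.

Taking moments about C: D_y·1175 − 780·345 = 0 → D_y = 269100/1175 = 229.021 ≈ 229.0 N.
ΣF_y = 0: C_y + 229.021 − 780 = 0 → C_y = 551.0 N.
ΣF_x = 0: no horizontal applied forces, so C_x = 0.

C_x = 0, C_y = 551.0 N, D_y = 229.0 N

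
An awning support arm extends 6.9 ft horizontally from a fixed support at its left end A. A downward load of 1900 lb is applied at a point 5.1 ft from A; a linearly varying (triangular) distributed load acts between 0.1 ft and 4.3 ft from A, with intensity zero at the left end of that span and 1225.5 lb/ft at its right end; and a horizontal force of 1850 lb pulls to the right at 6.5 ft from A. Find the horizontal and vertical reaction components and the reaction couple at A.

Resultant of the triangular load: ½ × 1225.5 × 4.2 = 2573.55 lb, acting at 2.9 ft from A (one-third of the span from the peak).
ΣF_x = 0: A_x + 1850 = 0 → A_x = -1850 lb.
ΣF_y = 0: A_y − 1900 − ½·1225.5·4.2 = 0 → A_y = 4474 lb.
ΣM about A: M_A − 1900·5.1 − (½·1225.5·4.2)·2.9 = 0 → M_A = 17150 lb·ft.

A_x = -1850 lb, A_y = 4474 lb, M_A = 17150 lb·ft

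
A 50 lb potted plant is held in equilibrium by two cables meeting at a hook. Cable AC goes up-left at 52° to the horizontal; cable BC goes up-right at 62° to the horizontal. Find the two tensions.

T_AC = 25.70 lb, T_BC = 33.70 lb

ΣF_x = 0: −T_AC·cos52° + T_BC·cos62° = 0 → T_BC = 1.31139·T_AC.
ΣF_y = 0: T_AC·sin52° + T_BC·sin62° = 50.
Substitute: T_AC·(0.788011 + 1.31139·0.882948) = 50 → T_AC = 25.695 ≈ 25.70 lb.
Then T_BC = 1.31139 × 25.695 = 33.70 lb.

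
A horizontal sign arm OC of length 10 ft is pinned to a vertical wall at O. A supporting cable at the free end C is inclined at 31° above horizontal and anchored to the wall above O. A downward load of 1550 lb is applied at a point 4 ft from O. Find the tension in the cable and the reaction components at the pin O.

ΣM about O: T·sin31°·10 − 1550·4 = 0 → T = 6200/(10·0.515038) = 1203.79 ≈ 1204 lb.
ΣF_x = 0: O_x − T·cos31° = 0 → O_x = 1203.79 × 0.857167 = 1032 lb.
ΣF_y = 0: O_y + T·sin31° − 1550 = 0 → O_y = 1550 − 1203.79 × 0.515038 = 930.0 lb.

T = 1204 lb, O_x = 1032 lb, O_y = 930.0 lb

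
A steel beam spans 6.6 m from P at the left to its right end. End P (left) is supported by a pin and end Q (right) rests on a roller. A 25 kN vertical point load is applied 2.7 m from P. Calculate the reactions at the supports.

ΣM about P: Q_y·6.6 − 25·2.7 = 0 → Q_y = 67.5/6.6 = 10.2273 ≈ 10.23 kN.
ΣF_y = 0: P_y + 10.2273 − 25 = 0 → P_y = 14.77 kN.
ΣF_x = 0: no horizontal applied forces, so P_x = 0.

P_x = 0, P_y = 14.77 kN, Q_y = 10.23 kN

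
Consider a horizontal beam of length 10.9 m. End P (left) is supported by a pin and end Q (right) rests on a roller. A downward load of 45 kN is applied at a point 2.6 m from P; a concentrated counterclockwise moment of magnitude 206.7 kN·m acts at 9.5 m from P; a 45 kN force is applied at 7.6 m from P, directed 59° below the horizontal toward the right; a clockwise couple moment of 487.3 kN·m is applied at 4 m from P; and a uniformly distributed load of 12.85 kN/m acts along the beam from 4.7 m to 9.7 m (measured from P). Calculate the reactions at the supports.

P_x = -23.18 kN, P_y = 42.01 kN, Q_y = 105.8 kN

Resultant of the distributed load: 12.85 × 5 = 64.25 kN at 7.2 m from P.
Taking moments about P: Q_y·10.9 − 45·2.6 + 206.7 − 45·sin59°·7.6 − 487.3 − (12.85·5)·7.2 = 0 → Q_y = 1153.35/10.9 = 105.812 ≈ 105.8 kN.
ΣF_y = 0: P_y + 105.812 − 45 − 45·sin59° − 12.85·5 = 0 → P_y = 42.01 kN.
ΣF_x = 0: P_x + 45·cos59° = 0 → P_x = -23.18 kN.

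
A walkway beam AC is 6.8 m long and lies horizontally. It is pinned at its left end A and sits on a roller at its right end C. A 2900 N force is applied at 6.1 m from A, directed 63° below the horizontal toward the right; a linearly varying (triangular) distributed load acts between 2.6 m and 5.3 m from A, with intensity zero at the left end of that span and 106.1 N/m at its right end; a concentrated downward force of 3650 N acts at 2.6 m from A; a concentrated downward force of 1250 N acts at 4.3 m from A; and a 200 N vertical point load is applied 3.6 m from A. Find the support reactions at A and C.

Resultant of the triangular load: ½ × 106.1 × 2.7 = 143.235 N, acting at 4.4 m from A (one-third of the span from the peak).
ΣM about A: C_y·6.8 − 2900·sin63°·6.1 − (½·106.1·2.7)·4.4 − 3650·2.6 − 1250·4.3 − 200·3.6 = 0 → C_y = 31977.1/6.8 = 4702.51 ≈ 4703 N.
ΣF_y = 0: A_y + 4702.51 − 2900·sin63° − ½·106.1·2.7 − 3650 − 1250 − 200 = 0 → A_y = 3125 N.
ΣF_x = 0: A_x + 2900·cos63° = 0 → A_x = -1317 N.

A_x = -1317 N, A_y = 3125 N, C_y = 4703 N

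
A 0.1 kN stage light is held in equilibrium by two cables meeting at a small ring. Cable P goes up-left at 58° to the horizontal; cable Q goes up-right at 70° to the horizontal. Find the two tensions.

T_P = 0.04340 kN, T_Q = 0.06725 kN

ΣF_x = 0: −T_P·cos58° + T_Q·cos70° = 0 → T_Q = 1.54938·T_P.
ΣF_y = 0: T_P·sin58° + T_Q·sin70° = 0.1.
Substitute: T_P·(0.848048 + 1.54938·0.939693) = 0.1 → T_P = 0.043403 ≈ 0.04340 kN.
Then T_Q = 1.54938 × 0.043403 = 0.06725 kN.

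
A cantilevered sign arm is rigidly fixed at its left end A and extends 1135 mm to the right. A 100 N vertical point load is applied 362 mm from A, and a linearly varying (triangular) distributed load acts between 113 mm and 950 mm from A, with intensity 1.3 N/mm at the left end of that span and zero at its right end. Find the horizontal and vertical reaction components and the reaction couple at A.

A_x = 0, A_y = 644.1 N, M_A = 249500 N·mm

Resultant of the triangular load: ½ × 1.3 × 837 = 544.05 N, acting at 392 mm from A (one-third of the span from the peak).
ΣF_x = 0: A_x = 0.
ΣF_y = 0: A_y − 100 − ½·1.3·837 = 0 → A_y = 644.1 N.
ΣM about A: M_A − 100·362 − (½·1.3·837)·392 = 0 → M_A = 249500 N·mm.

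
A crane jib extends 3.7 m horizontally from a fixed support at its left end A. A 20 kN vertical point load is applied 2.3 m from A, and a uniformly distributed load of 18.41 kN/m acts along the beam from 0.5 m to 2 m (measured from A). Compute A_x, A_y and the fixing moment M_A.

A_x = 0, A_y = 47.62 kN, M_A = 80.52 kN·m

Resultant of the distributed load: 18.41 × 1.5 = 27.615 kN at 1.25 m from A.
ΣF_x = 0: A_x = 0.
ΣF_y = 0: A_y − 20 − 18.41·1.5 = 0 → A_y = 47.62 kN.
ΣM about A: M_A − 20·2.3 − (18.41·1.5)·1.25 = 0 → M_A = 80.52 kN·m.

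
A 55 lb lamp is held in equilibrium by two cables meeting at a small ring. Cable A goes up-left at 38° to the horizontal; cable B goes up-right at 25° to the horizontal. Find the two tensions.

T_A = 55.94 lb, T_B = 48.64 lb

ΣF_x = 0: −T_A·cos38° + T_B·cos25° = 0 → T_B = 0.869474·T_A.
ΣF_y = 0: T_A·sin38° + T_B·sin25° = 55.
Substitute: T_A·(0.615661 + 0.869474·0.422618) = 55 → T_A = 55.9445 ≈ 55.94 lb.
Then T_B = 0.869474 × 55.9445 = 48.64 lb.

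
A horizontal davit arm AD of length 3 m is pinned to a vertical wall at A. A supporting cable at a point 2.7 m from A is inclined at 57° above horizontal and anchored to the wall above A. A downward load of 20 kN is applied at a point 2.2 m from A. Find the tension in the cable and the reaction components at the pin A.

ΣM about A: T·sin57°·2.7 − 20·2.2 = 0 → T = 44/(2.7·0.838671) = 19.4311 ≈ 19.43 kN.
ΣF_x = 0: A_x − T·cos57° = 0 → A_x = 19.4311 × 0.544639 = 10.58 kN.
ΣF_y = 0: A_y + T·sin57° − 20 = 0 → A_y = 20 − 19.4311 × 0.838671 = 3.704 kN.

T = 19.43 kN, A_x = 10.58 kN, A_y = 3.704 kN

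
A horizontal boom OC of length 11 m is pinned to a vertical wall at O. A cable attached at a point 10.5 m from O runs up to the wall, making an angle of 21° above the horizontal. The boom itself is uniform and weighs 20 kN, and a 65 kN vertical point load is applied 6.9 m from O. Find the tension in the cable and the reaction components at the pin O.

T = 148.4 kN, O_x = 138.6 kN, O_y = 31.81 kN

ΣM about O: T·sin21°·10.5 − 20·5.5 − 65·6.9 = 0 → T = 558.5/(10.5·0.358368) = 148.424 ≈ 148.4 kN.
ΣF_x = 0: O_x − T·cos21° = 0 → O_x = 148.424 × 0.93358 = 138.6 kN.
ΣF_y = 0: O_y + T·sin21° − 20 − 65 = 0 → O_y = 85 − 148.424 × 0.358368 = 31.81 kN.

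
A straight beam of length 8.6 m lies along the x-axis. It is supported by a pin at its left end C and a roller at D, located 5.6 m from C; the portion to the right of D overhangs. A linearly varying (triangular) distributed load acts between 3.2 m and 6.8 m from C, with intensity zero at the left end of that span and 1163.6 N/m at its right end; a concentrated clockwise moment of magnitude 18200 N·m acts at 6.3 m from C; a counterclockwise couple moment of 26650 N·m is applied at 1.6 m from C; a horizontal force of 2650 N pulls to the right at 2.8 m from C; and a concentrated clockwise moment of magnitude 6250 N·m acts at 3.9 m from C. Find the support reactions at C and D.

C_x = -2650 N, C_y = 392.9 N, D_y = 1702 N

Resultant of the triangular load: ½ × 1163.6 × 3.6 = 2094.48 N, acting at 5.6 m from C (one-third of the span from the peak).
ΣM about C: D_y·5.6 − (½·1163.6·3.6)·5.6 − 18200 + 26650 − 6250 = 0 → D_y = 9529.088/5.6 = 1701.62 ≈ 1702 N.
ΣF_y = 0: C_y + 1701.62 − ½·1163.6·3.6 = 0 → C_y = 392.9 N.
ΣF_x = 0: C_x + 2650 = 0 → C_x = -2650 N.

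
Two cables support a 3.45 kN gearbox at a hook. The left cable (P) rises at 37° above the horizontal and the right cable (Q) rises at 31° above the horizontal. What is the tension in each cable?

ΣF_x = 0: −T_P·cos37° + T_Q·cos31° = 0 → T_Q = 0.931715·T_P.
ΣF_y = 0: T_P·sin37° + T_Q·sin31° = 3.45.
Substitute: T_P·(0.601815 + 0.931715·0.515038) = 3.45 → T_P = 3.18947 ≈ 3.189 kN.
Then T_Q = 0.931715 × 3.18947 = 2.972 kN.

T_P = 3.189 kN, T_Q = 2.972 kN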